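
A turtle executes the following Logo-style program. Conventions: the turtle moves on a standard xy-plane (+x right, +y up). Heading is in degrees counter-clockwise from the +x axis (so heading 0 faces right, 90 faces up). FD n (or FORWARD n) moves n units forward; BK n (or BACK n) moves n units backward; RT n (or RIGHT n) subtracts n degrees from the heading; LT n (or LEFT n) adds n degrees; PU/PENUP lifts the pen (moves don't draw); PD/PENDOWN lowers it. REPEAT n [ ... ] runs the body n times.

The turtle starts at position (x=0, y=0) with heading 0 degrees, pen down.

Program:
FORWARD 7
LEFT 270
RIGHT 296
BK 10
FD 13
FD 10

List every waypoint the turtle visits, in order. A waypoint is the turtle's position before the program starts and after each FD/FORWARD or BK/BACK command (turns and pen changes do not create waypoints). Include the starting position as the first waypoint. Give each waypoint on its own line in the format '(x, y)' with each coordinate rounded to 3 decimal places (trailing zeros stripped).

Answer: (0, 0)
(7, 0)
(-1.988, 4.384)
(9.696, -1.315)
(18.684, -5.699)

Derivation:
Executing turtle program step by step:
Start: pos=(0,0), heading=0, pen down
FD 7: (0,0) -> (7,0) [heading=0, draw]
LT 270: heading 0 -> 270
RT 296: heading 270 -> 334
BK 10: (7,0) -> (-1.988,4.384) [heading=334, draw]
FD 13: (-1.988,4.384) -> (9.696,-1.315) [heading=334, draw]
FD 10: (9.696,-1.315) -> (18.684,-5.699) [heading=334, draw]
Final: pos=(18.684,-5.699), heading=334, 4 segment(s) drawn
Waypoints (5 total):
(0, 0)
(7, 0)
(-1.988, 4.384)
(9.696, -1.315)
(18.684, -5.699)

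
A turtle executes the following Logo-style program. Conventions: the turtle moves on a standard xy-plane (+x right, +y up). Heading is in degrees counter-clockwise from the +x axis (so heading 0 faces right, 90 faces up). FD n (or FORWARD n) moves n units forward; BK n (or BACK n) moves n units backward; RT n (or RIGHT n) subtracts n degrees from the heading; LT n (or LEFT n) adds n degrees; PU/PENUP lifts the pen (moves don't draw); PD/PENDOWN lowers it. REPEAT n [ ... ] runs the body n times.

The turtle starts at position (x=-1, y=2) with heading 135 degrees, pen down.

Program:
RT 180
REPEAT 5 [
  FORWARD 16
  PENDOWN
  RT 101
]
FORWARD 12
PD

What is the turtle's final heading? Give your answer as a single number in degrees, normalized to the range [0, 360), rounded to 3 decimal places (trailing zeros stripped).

Executing turtle program step by step:
Start: pos=(-1,2), heading=135, pen down
RT 180: heading 135 -> 315
REPEAT 5 [
  -- iteration 1/5 --
  FD 16: (-1,2) -> (10.314,-9.314) [heading=315, draw]
  PD: pen down
  RT 101: heading 315 -> 214
  -- iteration 2/5 --
  FD 16: (10.314,-9.314) -> (-2.951,-18.261) [heading=214, draw]
  PD: pen down
  RT 101: heading 214 -> 113
  -- iteration 3/5 --
  FD 16: (-2.951,-18.261) -> (-9.203,-3.533) [heading=113, draw]
  PD: pen down
  RT 101: heading 113 -> 12
  -- iteration 4/5 --
  FD 16: (-9.203,-3.533) -> (6.448,-0.206) [heading=12, draw]
  PD: pen down
  RT 101: heading 12 -> 271
  -- iteration 5/5 --
  FD 16: (6.448,-0.206) -> (6.727,-16.204) [heading=271, draw]
  PD: pen down
  RT 101: heading 271 -> 170
]
FD 12: (6.727,-16.204) -> (-5.091,-14.12) [heading=170, draw]
PD: pen down
Final: pos=(-5.091,-14.12), heading=170, 6 segment(s) drawn

Answer: 170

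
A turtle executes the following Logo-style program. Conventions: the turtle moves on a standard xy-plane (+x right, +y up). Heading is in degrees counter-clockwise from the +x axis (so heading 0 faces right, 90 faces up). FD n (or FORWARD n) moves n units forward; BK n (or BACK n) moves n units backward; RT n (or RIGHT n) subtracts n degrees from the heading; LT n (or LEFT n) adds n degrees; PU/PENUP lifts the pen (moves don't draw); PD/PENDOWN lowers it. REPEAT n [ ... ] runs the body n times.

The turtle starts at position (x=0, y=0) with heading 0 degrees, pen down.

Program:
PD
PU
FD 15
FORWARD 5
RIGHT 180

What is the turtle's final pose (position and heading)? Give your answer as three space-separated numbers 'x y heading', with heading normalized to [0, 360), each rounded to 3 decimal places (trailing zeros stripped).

Answer: 20 0 180

Derivation:
Executing turtle program step by step:
Start: pos=(0,0), heading=0, pen down
PD: pen down
PU: pen up
FD 15: (0,0) -> (15,0) [heading=0, move]
FD 5: (15,0) -> (20,0) [heading=0, move]
RT 180: heading 0 -> 180
Final: pos=(20,0), heading=180, 0 segment(s) drawn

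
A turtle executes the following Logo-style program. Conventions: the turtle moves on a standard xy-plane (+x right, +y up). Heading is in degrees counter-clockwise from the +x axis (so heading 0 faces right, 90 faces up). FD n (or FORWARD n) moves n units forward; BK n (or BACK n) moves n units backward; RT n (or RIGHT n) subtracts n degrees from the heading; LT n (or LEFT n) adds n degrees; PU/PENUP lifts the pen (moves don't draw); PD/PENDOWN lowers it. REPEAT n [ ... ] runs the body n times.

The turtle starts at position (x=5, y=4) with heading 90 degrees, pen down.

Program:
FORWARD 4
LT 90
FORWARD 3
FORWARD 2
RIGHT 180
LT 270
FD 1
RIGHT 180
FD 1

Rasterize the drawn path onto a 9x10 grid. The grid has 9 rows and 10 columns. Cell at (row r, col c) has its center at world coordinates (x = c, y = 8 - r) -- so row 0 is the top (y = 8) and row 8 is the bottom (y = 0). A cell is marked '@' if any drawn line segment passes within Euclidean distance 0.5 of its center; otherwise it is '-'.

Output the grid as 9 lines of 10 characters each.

Segment 0: (5,4) -> (5,8)
Segment 1: (5,8) -> (2,8)
Segment 2: (2,8) -> (0,8)
Segment 3: (0,8) -> (-0,7)
Segment 4: (-0,7) -> (-0,8)

Answer: @@@@@@----
@----@----
-----@----
-----@----
-----@----
----------
----------
----------
----------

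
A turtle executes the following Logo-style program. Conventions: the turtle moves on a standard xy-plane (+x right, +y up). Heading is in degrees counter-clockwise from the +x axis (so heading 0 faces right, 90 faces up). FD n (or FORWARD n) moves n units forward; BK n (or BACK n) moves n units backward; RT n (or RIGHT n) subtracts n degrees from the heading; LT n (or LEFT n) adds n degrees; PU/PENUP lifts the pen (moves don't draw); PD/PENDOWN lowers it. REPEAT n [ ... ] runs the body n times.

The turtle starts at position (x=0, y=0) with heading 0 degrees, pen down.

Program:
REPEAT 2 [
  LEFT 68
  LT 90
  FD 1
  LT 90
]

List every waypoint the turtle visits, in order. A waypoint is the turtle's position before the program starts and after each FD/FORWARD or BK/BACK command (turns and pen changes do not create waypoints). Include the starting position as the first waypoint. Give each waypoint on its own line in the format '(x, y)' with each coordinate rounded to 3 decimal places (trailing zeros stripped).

Answer: (0, 0)
(-0.927, 0.375)
(-0.233, 1.094)

Derivation:
Executing turtle program step by step:
Start: pos=(0,0), heading=0, pen down
REPEAT 2 [
  -- iteration 1/2 --
  LT 68: heading 0 -> 68
  LT 90: heading 68 -> 158
  FD 1: (0,0) -> (-0.927,0.375) [heading=158, draw]
  LT 90: heading 158 -> 248
  -- iteration 2/2 --
  LT 68: heading 248 -> 316
  LT 90: heading 316 -> 46
  FD 1: (-0.927,0.375) -> (-0.233,1.094) [heading=46, draw]
  LT 90: heading 46 -> 136
]
Final: pos=(-0.233,1.094), heading=136, 2 segment(s) drawn
Waypoints (3 total):
(0, 0)
(-0.927, 0.375)
(-0.233, 1.094)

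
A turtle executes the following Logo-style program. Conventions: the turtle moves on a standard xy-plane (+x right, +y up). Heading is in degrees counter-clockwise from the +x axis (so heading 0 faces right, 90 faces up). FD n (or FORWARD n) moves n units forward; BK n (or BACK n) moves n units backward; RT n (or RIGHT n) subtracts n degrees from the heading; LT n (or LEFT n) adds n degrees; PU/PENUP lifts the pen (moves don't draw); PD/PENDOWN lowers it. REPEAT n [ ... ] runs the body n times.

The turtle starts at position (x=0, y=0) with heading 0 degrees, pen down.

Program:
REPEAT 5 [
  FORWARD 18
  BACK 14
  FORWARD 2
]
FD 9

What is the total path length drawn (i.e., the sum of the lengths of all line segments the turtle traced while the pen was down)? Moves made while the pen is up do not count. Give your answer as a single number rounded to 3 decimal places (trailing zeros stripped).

Answer: 179

Derivation:
Executing turtle program step by step:
Start: pos=(0,0), heading=0, pen down
REPEAT 5 [
  -- iteration 1/5 --
  FD 18: (0,0) -> (18,0) [heading=0, draw]
  BK 14: (18,0) -> (4,0) [heading=0, draw]
  FD 2: (4,0) -> (6,0) [heading=0, draw]
  -- iteration 2/5 --
  FD 18: (6,0) -> (24,0) [heading=0, draw]
  BK 14: (24,0) -> (10,0) [heading=0, draw]
  FD 2: (10,0) -> (12,0) [heading=0, draw]
  -- iteration 3/5 --
  FD 18: (12,0) -> (30,0) [heading=0, draw]
  BK 14: (30,0) -> (16,0) [heading=0, draw]
  FD 2: (16,0) -> (18,0) [heading=0, draw]
  -- iteration 4/5 --
  FD 18: (18,0) -> (36,0) [heading=0, draw]
  BK 14: (36,0) -> (22,0) [heading=0, draw]
  FD 2: (22,0) -> (24,0) [heading=0, draw]
  -- iteration 5/5 --
  FD 18: (24,0) -> (42,0) [heading=0, draw]
  BK 14: (42,0) -> (28,0) [heading=0, draw]
  FD 2: (28,0) -> (30,0) [heading=0, draw]
]
FD 9: (30,0) -> (39,0) [heading=0, draw]
Final: pos=(39,0), heading=0, 16 segment(s) drawn

Segment lengths:
  seg 1: (0,0) -> (18,0), length = 18
  seg 2: (18,0) -> (4,0), length = 14
  seg 3: (4,0) -> (6,0), length = 2
  seg 4: (6,0) -> (24,0), length = 18
  seg 5: (24,0) -> (10,0), length = 14
  seg 6: (10,0) -> (12,0), length = 2
  seg 7: (12,0) -> (30,0), length = 18
  seg 8: (30,0) -> (16,0), length = 14
  seg 9: (16,0) -> (18,0), length = 2
  seg 10: (18,0) -> (36,0), length = 18
  seg 11: (36,0) -> (22,0), length = 14
  seg 12: (22,0) -> (24,0), length = 2
  seg 13: (24,0) -> (42,0), length = 18
  seg 14: (42,0) -> (28,0), length = 14
  seg 15: (28,0) -> (30,0), length = 2
  seg 16: (30,0) -> (39,0), length = 9
Total = 179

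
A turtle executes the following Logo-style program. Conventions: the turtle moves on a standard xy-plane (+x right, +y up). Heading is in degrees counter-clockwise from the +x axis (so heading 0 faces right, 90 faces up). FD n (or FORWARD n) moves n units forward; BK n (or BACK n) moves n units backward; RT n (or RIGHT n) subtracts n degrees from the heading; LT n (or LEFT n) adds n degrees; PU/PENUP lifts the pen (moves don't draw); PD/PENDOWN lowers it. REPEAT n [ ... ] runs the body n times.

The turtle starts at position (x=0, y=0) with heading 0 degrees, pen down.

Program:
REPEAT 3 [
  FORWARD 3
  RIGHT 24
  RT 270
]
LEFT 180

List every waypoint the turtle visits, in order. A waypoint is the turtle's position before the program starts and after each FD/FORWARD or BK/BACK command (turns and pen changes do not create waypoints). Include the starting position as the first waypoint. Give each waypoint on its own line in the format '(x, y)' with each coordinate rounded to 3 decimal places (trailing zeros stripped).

Answer: (0, 0)
(3, 0)
(4.22, 2.741)
(2.213, 4.97)

Derivation:
Executing turtle program step by step:
Start: pos=(0,0), heading=0, pen down
REPEAT 3 [
  -- iteration 1/3 --
  FD 3: (0,0) -> (3,0) [heading=0, draw]
  RT 24: heading 0 -> 336
  RT 270: heading 336 -> 66
  -- iteration 2/3 --
  FD 3: (3,0) -> (4.22,2.741) [heading=66, draw]
  RT 24: heading 66 -> 42
  RT 270: heading 42 -> 132
  -- iteration 3/3 --
  FD 3: (4.22,2.741) -> (2.213,4.97) [heading=132, draw]
  RT 24: heading 132 -> 108
  RT 270: heading 108 -> 198
]
LT 180: heading 198 -> 18
Final: pos=(2.213,4.97), heading=18, 3 segment(s) drawn
Waypoints (4 total):
(0, 0)
(3, 0)
(4.22, 2.741)
(2.213, 4.97)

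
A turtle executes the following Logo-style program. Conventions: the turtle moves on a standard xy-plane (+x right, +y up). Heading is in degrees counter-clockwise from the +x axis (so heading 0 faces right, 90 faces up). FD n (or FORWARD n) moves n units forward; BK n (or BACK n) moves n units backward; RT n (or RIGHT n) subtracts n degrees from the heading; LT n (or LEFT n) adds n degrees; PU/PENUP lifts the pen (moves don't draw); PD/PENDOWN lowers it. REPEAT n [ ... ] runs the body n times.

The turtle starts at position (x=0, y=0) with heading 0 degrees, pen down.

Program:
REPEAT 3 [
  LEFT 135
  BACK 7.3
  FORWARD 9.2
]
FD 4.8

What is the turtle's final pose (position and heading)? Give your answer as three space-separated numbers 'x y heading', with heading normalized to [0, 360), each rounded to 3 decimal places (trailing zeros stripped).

Answer: 3.394 4.181 45

Derivation:
Executing turtle program step by step:
Start: pos=(0,0), heading=0, pen down
REPEAT 3 [
  -- iteration 1/3 --
  LT 135: heading 0 -> 135
  BK 7.3: (0,0) -> (5.162,-5.162) [heading=135, draw]
  FD 9.2: (5.162,-5.162) -> (-1.344,1.344) [heading=135, draw]
  -- iteration 2/3 --
  LT 135: heading 135 -> 270
  BK 7.3: (-1.344,1.344) -> (-1.344,8.644) [heading=270, draw]
  FD 9.2: (-1.344,8.644) -> (-1.344,-0.556) [heading=270, draw]
  -- iteration 3/3 --
  LT 135: heading 270 -> 45
  BK 7.3: (-1.344,-0.556) -> (-6.505,-5.718) [heading=45, draw]
  FD 9.2: (-6.505,-5.718) -> (0,0.787) [heading=45, draw]
]
FD 4.8: (0,0.787) -> (3.394,4.181) [heading=45, draw]
Final: pos=(3.394,4.181), heading=45, 7 segment(s) drawn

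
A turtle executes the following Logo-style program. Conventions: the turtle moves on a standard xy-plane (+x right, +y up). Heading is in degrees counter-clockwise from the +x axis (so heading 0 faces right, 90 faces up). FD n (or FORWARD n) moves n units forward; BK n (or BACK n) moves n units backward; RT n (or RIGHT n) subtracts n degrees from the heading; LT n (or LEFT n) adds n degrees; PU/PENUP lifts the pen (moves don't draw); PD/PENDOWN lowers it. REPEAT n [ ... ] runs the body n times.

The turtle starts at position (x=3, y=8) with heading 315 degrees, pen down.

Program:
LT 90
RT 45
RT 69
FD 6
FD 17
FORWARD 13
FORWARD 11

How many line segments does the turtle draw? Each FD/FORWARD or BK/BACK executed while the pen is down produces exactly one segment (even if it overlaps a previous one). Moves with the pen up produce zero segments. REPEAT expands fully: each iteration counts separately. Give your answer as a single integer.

Answer: 4

Derivation:
Executing turtle program step by step:
Start: pos=(3,8), heading=315, pen down
LT 90: heading 315 -> 45
RT 45: heading 45 -> 0
RT 69: heading 0 -> 291
FD 6: (3,8) -> (5.15,2.399) [heading=291, draw]
FD 17: (5.15,2.399) -> (11.242,-13.472) [heading=291, draw]
FD 13: (11.242,-13.472) -> (15.901,-25.609) [heading=291, draw]
FD 11: (15.901,-25.609) -> (19.843,-35.878) [heading=291, draw]
Final: pos=(19.843,-35.878), heading=291, 4 segment(s) drawn
Segments drawn: 4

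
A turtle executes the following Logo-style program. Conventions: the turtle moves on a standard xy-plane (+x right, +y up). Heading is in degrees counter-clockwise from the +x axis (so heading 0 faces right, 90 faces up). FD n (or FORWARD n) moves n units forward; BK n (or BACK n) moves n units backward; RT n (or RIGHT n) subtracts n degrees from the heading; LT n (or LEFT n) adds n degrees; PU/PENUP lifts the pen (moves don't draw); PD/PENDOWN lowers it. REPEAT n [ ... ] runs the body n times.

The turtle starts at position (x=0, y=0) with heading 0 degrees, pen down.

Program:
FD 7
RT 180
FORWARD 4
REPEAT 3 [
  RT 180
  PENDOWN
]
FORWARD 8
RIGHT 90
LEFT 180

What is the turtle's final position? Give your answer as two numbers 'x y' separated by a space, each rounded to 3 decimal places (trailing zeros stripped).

Executing turtle program step by step:
Start: pos=(0,0), heading=0, pen down
FD 7: (0,0) -> (7,0) [heading=0, draw]
RT 180: heading 0 -> 180
FD 4: (7,0) -> (3,0) [heading=180, draw]
REPEAT 3 [
  -- iteration 1/3 --
  RT 180: heading 180 -> 0
  PD: pen down
  -- iteration 2/3 --
  RT 180: heading 0 -> 180
  PD: pen down
  -- iteration 3/3 --
  RT 180: heading 180 -> 0
  PD: pen down
]
FD 8: (3,0) -> (11,0) [heading=0, draw]
RT 90: heading 0 -> 270
LT 180: heading 270 -> 90
Final: pos=(11,0), heading=90, 3 segment(s) drawn

Answer: 11 0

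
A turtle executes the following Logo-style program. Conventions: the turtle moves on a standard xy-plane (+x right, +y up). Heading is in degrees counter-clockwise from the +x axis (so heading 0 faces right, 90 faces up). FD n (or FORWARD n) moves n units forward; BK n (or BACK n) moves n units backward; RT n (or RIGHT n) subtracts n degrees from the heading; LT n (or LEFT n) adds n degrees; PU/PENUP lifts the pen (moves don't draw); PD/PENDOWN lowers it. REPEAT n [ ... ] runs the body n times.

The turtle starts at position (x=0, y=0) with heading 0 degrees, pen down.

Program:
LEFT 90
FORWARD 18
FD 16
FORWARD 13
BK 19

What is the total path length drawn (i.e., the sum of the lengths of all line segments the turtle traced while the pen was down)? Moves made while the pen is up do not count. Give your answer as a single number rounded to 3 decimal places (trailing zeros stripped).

Answer: 66

Derivation:
Executing turtle program step by step:
Start: pos=(0,0), heading=0, pen down
LT 90: heading 0 -> 90
FD 18: (0,0) -> (0,18) [heading=90, draw]
FD 16: (0,18) -> (0,34) [heading=90, draw]
FD 13: (0,34) -> (0,47) [heading=90, draw]
BK 19: (0,47) -> (0,28) [heading=90, draw]
Final: pos=(0,28), heading=90, 4 segment(s) drawn

Segment lengths:
  seg 1: (0,0) -> (0,18), length = 18
  seg 2: (0,18) -> (0,34), length = 16
  seg 3: (0,34) -> (0,47), length = 13
  seg 4: (0,47) -> (0,28), length = 19
Total = 66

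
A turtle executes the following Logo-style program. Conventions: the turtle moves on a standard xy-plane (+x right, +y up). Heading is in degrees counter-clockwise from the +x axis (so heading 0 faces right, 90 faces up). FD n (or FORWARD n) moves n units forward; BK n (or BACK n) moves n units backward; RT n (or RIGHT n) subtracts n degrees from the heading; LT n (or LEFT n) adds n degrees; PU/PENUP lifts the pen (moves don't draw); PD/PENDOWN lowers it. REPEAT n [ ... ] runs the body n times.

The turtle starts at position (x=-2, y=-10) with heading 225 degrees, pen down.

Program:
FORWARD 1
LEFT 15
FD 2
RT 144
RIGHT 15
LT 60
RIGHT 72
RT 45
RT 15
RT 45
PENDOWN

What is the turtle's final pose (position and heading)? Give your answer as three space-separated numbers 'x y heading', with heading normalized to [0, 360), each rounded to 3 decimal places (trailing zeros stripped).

Answer: -3.707 -12.439 324

Derivation:
Executing turtle program step by step:
Start: pos=(-2,-10), heading=225, pen down
FD 1: (-2,-10) -> (-2.707,-10.707) [heading=225, draw]
LT 15: heading 225 -> 240
FD 2: (-2.707,-10.707) -> (-3.707,-12.439) [heading=240, draw]
RT 144: heading 240 -> 96
RT 15: heading 96 -> 81
LT 60: heading 81 -> 141
RT 72: heading 141 -> 69
RT 45: heading 69 -> 24
RT 15: heading 24 -> 9
RT 45: heading 9 -> 324
PD: pen down
Final: pos=(-3.707,-12.439), heading=324, 2 segment(s) drawn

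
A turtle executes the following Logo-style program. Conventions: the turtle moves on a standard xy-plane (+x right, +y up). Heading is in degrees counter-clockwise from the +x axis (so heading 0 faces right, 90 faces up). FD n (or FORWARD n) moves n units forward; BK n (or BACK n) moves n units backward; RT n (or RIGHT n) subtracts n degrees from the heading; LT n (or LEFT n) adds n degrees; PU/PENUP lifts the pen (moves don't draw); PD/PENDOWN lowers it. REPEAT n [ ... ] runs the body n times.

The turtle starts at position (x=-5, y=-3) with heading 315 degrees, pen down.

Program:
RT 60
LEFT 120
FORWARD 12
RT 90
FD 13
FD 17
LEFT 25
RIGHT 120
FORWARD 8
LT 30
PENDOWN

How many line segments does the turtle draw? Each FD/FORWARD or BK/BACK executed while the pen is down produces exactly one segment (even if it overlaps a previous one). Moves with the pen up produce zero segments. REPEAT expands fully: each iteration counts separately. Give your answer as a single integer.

Executing turtle program step by step:
Start: pos=(-5,-3), heading=315, pen down
RT 60: heading 315 -> 255
LT 120: heading 255 -> 15
FD 12: (-5,-3) -> (6.591,0.106) [heading=15, draw]
RT 90: heading 15 -> 285
FD 13: (6.591,0.106) -> (9.956,-12.451) [heading=285, draw]
FD 17: (9.956,-12.451) -> (14.356,-28.872) [heading=285, draw]
LT 25: heading 285 -> 310
RT 120: heading 310 -> 190
FD 8: (14.356,-28.872) -> (6.477,-30.261) [heading=190, draw]
LT 30: heading 190 -> 220
PD: pen down
Final: pos=(6.477,-30.261), heading=220, 4 segment(s) drawn
Segments drawn: 4

Answer: 4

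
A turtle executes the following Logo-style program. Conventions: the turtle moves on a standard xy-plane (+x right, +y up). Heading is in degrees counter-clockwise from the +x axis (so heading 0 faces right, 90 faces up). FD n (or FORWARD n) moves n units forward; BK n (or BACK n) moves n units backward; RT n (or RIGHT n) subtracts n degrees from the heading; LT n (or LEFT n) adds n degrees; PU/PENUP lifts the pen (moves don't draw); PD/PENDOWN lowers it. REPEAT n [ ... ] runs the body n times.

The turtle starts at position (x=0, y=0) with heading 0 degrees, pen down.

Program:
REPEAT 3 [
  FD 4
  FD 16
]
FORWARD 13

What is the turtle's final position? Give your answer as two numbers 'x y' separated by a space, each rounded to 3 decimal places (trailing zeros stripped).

Answer: 73 0

Derivation:
Executing turtle program step by step:
Start: pos=(0,0), heading=0, pen down
REPEAT 3 [
  -- iteration 1/3 --
  FD 4: (0,0) -> (4,0) [heading=0, draw]
  FD 16: (4,0) -> (20,0) [heading=0, draw]
  -- iteration 2/3 --
  FD 4: (20,0) -> (24,0) [heading=0, draw]
  FD 16: (24,0) -> (40,0) [heading=0, draw]
  -- iteration 3/3 --
  FD 4: (40,0) -> (44,0) [heading=0, draw]
  FD 16: (44,0) -> (60,0) [heading=0, draw]
]
FD 13: (60,0) -> (73,0) [heading=0, draw]
Final: pos=(73,0), heading=0, 7 segment(s) drawn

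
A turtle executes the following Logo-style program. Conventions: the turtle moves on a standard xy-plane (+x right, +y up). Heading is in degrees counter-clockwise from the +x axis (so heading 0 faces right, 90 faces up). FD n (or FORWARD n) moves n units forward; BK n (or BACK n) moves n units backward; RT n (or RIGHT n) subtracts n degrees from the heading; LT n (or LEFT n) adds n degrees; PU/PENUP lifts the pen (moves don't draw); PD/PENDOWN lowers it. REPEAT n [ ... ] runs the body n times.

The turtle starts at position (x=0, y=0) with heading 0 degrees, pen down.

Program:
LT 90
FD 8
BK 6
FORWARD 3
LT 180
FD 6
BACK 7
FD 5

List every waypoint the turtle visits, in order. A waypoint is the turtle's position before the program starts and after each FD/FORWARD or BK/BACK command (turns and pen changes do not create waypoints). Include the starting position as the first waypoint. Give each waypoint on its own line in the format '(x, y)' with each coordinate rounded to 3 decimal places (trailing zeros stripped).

Answer: (0, 0)
(0, 8)
(0, 2)
(0, 5)
(0, -1)
(0, 6)
(0, 1)

Derivation:
Executing turtle program step by step:
Start: pos=(0,0), heading=0, pen down
LT 90: heading 0 -> 90
FD 8: (0,0) -> (0,8) [heading=90, draw]
BK 6: (0,8) -> (0,2) [heading=90, draw]
FD 3: (0,2) -> (0,5) [heading=90, draw]
LT 180: heading 90 -> 270
FD 6: (0,5) -> (0,-1) [heading=270, draw]
BK 7: (0,-1) -> (0,6) [heading=270, draw]
FD 5: (0,6) -> (0,1) [heading=270, draw]
Final: pos=(0,1), heading=270, 6 segment(s) drawn
Waypoints (7 total):
(0, 0)
(0, 8)
(0, 2)
(0, 5)
(0, -1)
(0, 6)
(0, 1)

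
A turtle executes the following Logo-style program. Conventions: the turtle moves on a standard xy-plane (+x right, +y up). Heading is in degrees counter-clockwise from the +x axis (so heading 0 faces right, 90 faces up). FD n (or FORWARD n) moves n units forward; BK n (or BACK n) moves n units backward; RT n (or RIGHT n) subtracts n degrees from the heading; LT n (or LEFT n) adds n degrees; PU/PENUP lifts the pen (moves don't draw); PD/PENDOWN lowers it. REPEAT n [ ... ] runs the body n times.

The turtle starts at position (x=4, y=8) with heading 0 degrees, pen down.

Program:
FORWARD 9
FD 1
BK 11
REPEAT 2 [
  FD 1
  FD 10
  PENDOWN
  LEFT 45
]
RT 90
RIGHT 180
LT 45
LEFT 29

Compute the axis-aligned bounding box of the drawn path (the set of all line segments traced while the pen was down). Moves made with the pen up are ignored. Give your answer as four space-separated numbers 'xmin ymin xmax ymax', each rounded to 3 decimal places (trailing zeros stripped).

Answer: 3 8 21.778 15.778

Derivation:
Executing turtle program step by step:
Start: pos=(4,8), heading=0, pen down
FD 9: (4,8) -> (13,8) [heading=0, draw]
FD 1: (13,8) -> (14,8) [heading=0, draw]
BK 11: (14,8) -> (3,8) [heading=0, draw]
REPEAT 2 [
  -- iteration 1/2 --
  FD 1: (3,8) -> (4,8) [heading=0, draw]
  FD 10: (4,8) -> (14,8) [heading=0, draw]
  PD: pen down
  LT 45: heading 0 -> 45
  -- iteration 2/2 --
  FD 1: (14,8) -> (14.707,8.707) [heading=45, draw]
  FD 10: (14.707,8.707) -> (21.778,15.778) [heading=45, draw]
  PD: pen down
  LT 45: heading 45 -> 90
]
RT 90: heading 90 -> 0
RT 180: heading 0 -> 180
LT 45: heading 180 -> 225
LT 29: heading 225 -> 254
Final: pos=(21.778,15.778), heading=254, 7 segment(s) drawn

Segment endpoints: x in {3, 4, 13, 14, 14.707, 21.778}, y in {8, 8.707, 15.778}
xmin=3, ymin=8, xmax=21.778, ymax=15.778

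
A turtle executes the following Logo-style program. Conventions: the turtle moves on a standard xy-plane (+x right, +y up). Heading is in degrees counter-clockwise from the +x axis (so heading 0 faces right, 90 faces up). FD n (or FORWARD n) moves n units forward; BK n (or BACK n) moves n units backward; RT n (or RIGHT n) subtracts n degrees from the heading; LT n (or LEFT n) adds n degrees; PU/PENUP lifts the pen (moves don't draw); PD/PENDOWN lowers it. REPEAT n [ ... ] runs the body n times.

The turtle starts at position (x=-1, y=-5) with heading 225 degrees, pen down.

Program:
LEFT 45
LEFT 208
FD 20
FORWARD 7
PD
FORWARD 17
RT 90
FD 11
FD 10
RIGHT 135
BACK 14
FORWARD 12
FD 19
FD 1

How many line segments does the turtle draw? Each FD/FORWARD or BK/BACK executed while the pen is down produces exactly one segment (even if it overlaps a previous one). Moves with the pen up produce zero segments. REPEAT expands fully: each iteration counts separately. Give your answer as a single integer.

Answer: 9

Derivation:
Executing turtle program step by step:
Start: pos=(-1,-5), heading=225, pen down
LT 45: heading 225 -> 270
LT 208: heading 270 -> 118
FD 20: (-1,-5) -> (-10.389,12.659) [heading=118, draw]
FD 7: (-10.389,12.659) -> (-13.676,18.84) [heading=118, draw]
PD: pen down
FD 17: (-13.676,18.84) -> (-21.657,33.85) [heading=118, draw]
RT 90: heading 118 -> 28
FD 11: (-21.657,33.85) -> (-11.944,39.014) [heading=28, draw]
FD 10: (-11.944,39.014) -> (-3.115,43.709) [heading=28, draw]
RT 135: heading 28 -> 253
BK 14: (-3.115,43.709) -> (0.978,57.097) [heading=253, draw]
FD 12: (0.978,57.097) -> (-2.53,45.621) [heading=253, draw]
FD 19: (-2.53,45.621) -> (-8.085,27.451) [heading=253, draw]
FD 1: (-8.085,27.451) -> (-8.378,26.495) [heading=253, draw]
Final: pos=(-8.378,26.495), heading=253, 9 segment(s) drawn
Segments drawn: 9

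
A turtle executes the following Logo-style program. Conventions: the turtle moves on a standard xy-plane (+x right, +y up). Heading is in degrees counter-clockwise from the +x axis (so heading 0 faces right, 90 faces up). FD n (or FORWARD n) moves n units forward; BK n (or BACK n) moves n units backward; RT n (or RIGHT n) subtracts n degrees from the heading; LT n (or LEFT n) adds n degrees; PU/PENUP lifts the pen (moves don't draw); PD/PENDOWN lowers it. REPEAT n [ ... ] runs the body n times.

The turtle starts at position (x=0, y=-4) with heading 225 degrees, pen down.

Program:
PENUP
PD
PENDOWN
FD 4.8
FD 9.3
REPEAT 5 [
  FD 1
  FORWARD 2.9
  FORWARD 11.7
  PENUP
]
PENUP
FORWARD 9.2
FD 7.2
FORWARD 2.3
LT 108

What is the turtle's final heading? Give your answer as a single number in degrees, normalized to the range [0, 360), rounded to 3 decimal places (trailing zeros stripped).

Answer: 333

Derivation:
Executing turtle program step by step:
Start: pos=(0,-4), heading=225, pen down
PU: pen up
PD: pen down
PD: pen down
FD 4.8: (0,-4) -> (-3.394,-7.394) [heading=225, draw]
FD 9.3: (-3.394,-7.394) -> (-9.97,-13.97) [heading=225, draw]
REPEAT 5 [
  -- iteration 1/5 --
  FD 1: (-9.97,-13.97) -> (-10.677,-14.677) [heading=225, draw]
  FD 2.9: (-10.677,-14.677) -> (-12.728,-16.728) [heading=225, draw]
  FD 11.7: (-12.728,-16.728) -> (-21.001,-25.001) [heading=225, draw]
  PU: pen up
  -- iteration 2/5 --
  FD 1: (-21.001,-25.001) -> (-21.708,-25.708) [heading=225, move]
  FD 2.9: (-21.708,-25.708) -> (-23.759,-27.759) [heading=225, move]
  FD 11.7: (-23.759,-27.759) -> (-32.032,-36.032) [heading=225, move]
  PU: pen up
  -- iteration 3/5 --
  FD 1: (-32.032,-36.032) -> (-32.739,-36.739) [heading=225, move]
  FD 2.9: (-32.739,-36.739) -> (-34.79,-38.79) [heading=225, move]
  FD 11.7: (-34.79,-38.79) -> (-43.063,-47.063) [heading=225, move]
  PU: pen up
  -- iteration 4/5 --
  FD 1: (-43.063,-47.063) -> (-43.77,-47.77) [heading=225, move]
  FD 2.9: (-43.77,-47.77) -> (-45.821,-49.821) [heading=225, move]
  FD 11.7: (-45.821,-49.821) -> (-54.094,-58.094) [heading=225, move]
  PU: pen up
  -- iteration 5/5 --
  FD 1: (-54.094,-58.094) -> (-54.801,-58.801) [heading=225, move]
  FD 2.9: (-54.801,-58.801) -> (-56.851,-60.851) [heading=225, move]
  FD 11.7: (-56.851,-60.851) -> (-65.125,-69.125) [heading=225, move]
  PU: pen up
]
PU: pen up
FD 9.2: (-65.125,-69.125) -> (-71.63,-75.63) [heading=225, move]
FD 7.2: (-71.63,-75.63) -> (-76.721,-80.721) [heading=225, move]
FD 2.3: (-76.721,-80.721) -> (-78.347,-82.347) [heading=225, move]
LT 108: heading 225 -> 333
Final: pos=(-78.347,-82.347), heading=333, 5 segment(s) drawn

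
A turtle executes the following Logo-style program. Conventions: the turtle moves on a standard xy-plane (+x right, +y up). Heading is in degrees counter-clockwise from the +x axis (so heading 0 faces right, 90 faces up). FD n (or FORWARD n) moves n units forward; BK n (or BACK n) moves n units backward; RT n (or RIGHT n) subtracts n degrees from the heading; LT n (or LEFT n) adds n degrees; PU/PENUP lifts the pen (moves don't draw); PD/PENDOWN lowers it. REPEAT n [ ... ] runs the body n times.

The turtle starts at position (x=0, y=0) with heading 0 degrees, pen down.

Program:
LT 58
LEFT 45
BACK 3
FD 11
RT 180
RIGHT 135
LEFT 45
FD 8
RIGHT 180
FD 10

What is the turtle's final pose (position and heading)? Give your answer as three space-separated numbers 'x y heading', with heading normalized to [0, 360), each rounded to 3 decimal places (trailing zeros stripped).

Answer: 0.149 8.245 13

Derivation:
Executing turtle program step by step:
Start: pos=(0,0), heading=0, pen down
LT 58: heading 0 -> 58
LT 45: heading 58 -> 103
BK 3: (0,0) -> (0.675,-2.923) [heading=103, draw]
FD 11: (0.675,-2.923) -> (-1.8,7.795) [heading=103, draw]
RT 180: heading 103 -> 283
RT 135: heading 283 -> 148
LT 45: heading 148 -> 193
FD 8: (-1.8,7.795) -> (-9.595,5.995) [heading=193, draw]
RT 180: heading 193 -> 13
FD 10: (-9.595,5.995) -> (0.149,8.245) [heading=13, draw]
Final: pos=(0.149,8.245), heading=13, 4 segment(s) drawn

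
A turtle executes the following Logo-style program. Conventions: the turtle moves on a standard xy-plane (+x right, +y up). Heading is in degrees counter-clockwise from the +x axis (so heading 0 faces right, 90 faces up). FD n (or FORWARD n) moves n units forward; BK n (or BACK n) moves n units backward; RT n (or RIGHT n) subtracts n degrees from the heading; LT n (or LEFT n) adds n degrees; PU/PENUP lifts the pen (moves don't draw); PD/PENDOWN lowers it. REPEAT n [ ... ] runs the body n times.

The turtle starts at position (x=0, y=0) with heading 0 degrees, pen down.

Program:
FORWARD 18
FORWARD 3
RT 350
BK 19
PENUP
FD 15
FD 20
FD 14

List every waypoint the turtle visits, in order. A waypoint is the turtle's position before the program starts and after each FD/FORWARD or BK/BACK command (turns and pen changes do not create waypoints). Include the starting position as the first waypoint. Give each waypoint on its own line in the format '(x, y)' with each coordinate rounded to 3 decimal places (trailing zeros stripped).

Answer: (0, 0)
(18, 0)
(21, 0)
(2.289, -3.299)
(17.061, -0.695)
(36.757, 2.778)
(50.544, 5.209)

Derivation:
Executing turtle program step by step:
Start: pos=(0,0), heading=0, pen down
FD 18: (0,0) -> (18,0) [heading=0, draw]
FD 3: (18,0) -> (21,0) [heading=0, draw]
RT 350: heading 0 -> 10
BK 19: (21,0) -> (2.289,-3.299) [heading=10, draw]
PU: pen up
FD 15: (2.289,-3.299) -> (17.061,-0.695) [heading=10, move]
FD 20: (17.061,-0.695) -> (36.757,2.778) [heading=10, move]
FD 14: (36.757,2.778) -> (50.544,5.209) [heading=10, move]
Final: pos=(50.544,5.209), heading=10, 3 segment(s) drawn
Waypoints (7 total):
(0, 0)
(18, 0)
(21, 0)
(2.289, -3.299)
(17.061, -0.695)
(36.757, 2.778)
(50.544, 5.209)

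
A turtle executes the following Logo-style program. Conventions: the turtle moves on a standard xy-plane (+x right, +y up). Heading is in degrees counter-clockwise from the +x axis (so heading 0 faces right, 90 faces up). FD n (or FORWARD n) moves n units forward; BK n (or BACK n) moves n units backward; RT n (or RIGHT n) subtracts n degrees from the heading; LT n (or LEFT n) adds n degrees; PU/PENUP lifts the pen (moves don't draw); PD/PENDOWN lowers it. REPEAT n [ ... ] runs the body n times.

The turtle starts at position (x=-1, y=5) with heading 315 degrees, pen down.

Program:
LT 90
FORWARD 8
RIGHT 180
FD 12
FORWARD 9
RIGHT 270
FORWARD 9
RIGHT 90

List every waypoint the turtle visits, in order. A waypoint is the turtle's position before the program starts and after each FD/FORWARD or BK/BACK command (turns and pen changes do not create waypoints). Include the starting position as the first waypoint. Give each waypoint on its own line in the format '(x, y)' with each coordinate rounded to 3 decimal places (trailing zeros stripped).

Answer: (-1, 5)
(4.657, 10.657)
(-3.828, 2.172)
(-10.192, -4.192)
(-3.828, -10.556)

Derivation:
Executing turtle program step by step:
Start: pos=(-1,5), heading=315, pen down
LT 90: heading 315 -> 45
FD 8: (-1,5) -> (4.657,10.657) [heading=45, draw]
RT 180: heading 45 -> 225
FD 12: (4.657,10.657) -> (-3.828,2.172) [heading=225, draw]
FD 9: (-3.828,2.172) -> (-10.192,-4.192) [heading=225, draw]
RT 270: heading 225 -> 315
FD 9: (-10.192,-4.192) -> (-3.828,-10.556) [heading=315, draw]
RT 90: heading 315 -> 225
Final: pos=(-3.828,-10.556), heading=225, 4 segment(s) drawn
Waypoints (5 total):
(-1, 5)
(4.657, 10.657)
(-3.828, 2.172)
(-10.192, -4.192)
(-3.828, -10.556)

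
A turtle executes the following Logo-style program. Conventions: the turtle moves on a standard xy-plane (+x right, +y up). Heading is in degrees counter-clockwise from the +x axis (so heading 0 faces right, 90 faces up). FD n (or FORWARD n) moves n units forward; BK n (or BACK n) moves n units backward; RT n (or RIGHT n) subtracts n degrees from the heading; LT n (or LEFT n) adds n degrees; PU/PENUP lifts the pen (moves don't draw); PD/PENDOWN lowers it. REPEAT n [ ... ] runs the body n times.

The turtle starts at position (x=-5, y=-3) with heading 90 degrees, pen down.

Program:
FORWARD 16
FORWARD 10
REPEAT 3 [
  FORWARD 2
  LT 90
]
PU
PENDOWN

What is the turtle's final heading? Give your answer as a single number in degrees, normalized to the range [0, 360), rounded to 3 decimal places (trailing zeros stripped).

Answer: 0

Derivation:
Executing turtle program step by step:
Start: pos=(-5,-3), heading=90, pen down
FD 16: (-5,-3) -> (-5,13) [heading=90, draw]
FD 10: (-5,13) -> (-5,23) [heading=90, draw]
REPEAT 3 [
  -- iteration 1/3 --
  FD 2: (-5,23) -> (-5,25) [heading=90, draw]
  LT 90: heading 90 -> 180
  -- iteration 2/3 --
  FD 2: (-5,25) -> (-7,25) [heading=180, draw]
  LT 90: heading 180 -> 270
  -- iteration 3/3 --
  FD 2: (-7,25) -> (-7,23) [heading=270, draw]
  LT 90: heading 270 -> 0
]
PU: pen up
PD: pen down
Final: pos=(-7,23), heading=0, 5 segment(s) drawn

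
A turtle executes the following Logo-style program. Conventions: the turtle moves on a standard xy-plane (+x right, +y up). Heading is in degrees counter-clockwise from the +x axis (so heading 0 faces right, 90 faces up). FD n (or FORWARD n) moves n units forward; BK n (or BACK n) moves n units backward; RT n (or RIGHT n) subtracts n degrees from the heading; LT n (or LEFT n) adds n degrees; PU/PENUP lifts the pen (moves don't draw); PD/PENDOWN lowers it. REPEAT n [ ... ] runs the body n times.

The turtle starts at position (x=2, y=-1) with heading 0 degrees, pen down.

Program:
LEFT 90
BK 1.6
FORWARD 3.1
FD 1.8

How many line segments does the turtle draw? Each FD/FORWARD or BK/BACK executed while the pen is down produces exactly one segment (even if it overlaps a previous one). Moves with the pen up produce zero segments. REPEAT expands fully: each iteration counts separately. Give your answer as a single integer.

Executing turtle program step by step:
Start: pos=(2,-1), heading=0, pen down
LT 90: heading 0 -> 90
BK 1.6: (2,-1) -> (2,-2.6) [heading=90, draw]
FD 3.1: (2,-2.6) -> (2,0.5) [heading=90, draw]
FD 1.8: (2,0.5) -> (2,2.3) [heading=90, draw]
Final: pos=(2,2.3), heading=90, 3 segment(s) drawn
Segments drawn: 3

Answer: 3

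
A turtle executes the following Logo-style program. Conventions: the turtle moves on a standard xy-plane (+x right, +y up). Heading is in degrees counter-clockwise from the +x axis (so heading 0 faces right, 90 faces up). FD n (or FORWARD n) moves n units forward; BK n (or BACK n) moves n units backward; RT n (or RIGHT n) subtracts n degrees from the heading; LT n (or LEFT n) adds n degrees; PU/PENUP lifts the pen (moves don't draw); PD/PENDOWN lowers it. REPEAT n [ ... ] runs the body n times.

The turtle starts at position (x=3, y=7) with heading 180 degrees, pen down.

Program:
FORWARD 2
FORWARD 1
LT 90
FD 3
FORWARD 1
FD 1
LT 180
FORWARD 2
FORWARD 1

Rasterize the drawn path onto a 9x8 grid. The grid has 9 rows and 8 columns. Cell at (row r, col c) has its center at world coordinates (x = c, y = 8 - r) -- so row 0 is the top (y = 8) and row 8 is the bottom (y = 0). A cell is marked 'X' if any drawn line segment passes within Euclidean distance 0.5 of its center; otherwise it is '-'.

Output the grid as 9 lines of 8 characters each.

Segment 0: (3,7) -> (1,7)
Segment 1: (1,7) -> (0,7)
Segment 2: (0,7) -> (-0,4)
Segment 3: (-0,4) -> (-0,3)
Segment 4: (-0,3) -> (-0,2)
Segment 5: (-0,2) -> (-0,4)
Segment 6: (-0,4) -> (0,5)

Answer: --------
XXXX----
X-------
X-------
X-------
X-------
X-------
--------
--------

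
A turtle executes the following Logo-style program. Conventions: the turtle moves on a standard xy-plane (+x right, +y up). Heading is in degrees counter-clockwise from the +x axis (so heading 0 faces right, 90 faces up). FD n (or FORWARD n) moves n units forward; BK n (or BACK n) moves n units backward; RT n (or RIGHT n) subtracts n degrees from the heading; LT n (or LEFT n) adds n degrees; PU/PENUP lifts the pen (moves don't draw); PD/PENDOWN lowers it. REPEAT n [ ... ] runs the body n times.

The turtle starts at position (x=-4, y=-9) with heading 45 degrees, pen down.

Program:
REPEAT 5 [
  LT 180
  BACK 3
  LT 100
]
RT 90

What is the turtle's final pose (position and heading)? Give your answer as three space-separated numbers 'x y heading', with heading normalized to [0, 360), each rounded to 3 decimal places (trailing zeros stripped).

Executing turtle program step by step:
Start: pos=(-4,-9), heading=45, pen down
REPEAT 5 [
  -- iteration 1/5 --
  LT 180: heading 45 -> 225
  BK 3: (-4,-9) -> (-1.879,-6.879) [heading=225, draw]
  LT 100: heading 225 -> 325
  -- iteration 2/5 --
  LT 180: heading 325 -> 145
  BK 3: (-1.879,-6.879) -> (0.579,-8.599) [heading=145, draw]
  LT 100: heading 145 -> 245
  -- iteration 3/5 --
  LT 180: heading 245 -> 65
  BK 3: (0.579,-8.599) -> (-0.689,-11.318) [heading=65, draw]
  LT 100: heading 65 -> 165
  -- iteration 4/5 --
  LT 180: heading 165 -> 345
  BK 3: (-0.689,-11.318) -> (-3.587,-10.542) [heading=345, draw]
  LT 100: heading 345 -> 85
  -- iteration 5/5 --
  LT 180: heading 85 -> 265
  BK 3: (-3.587,-10.542) -> (-3.325,-7.553) [heading=265, draw]
  LT 100: heading 265 -> 5
]
RT 90: heading 5 -> 275
Final: pos=(-3.325,-7.553), heading=275, 5 segment(s) drawn

Answer: -3.325 -7.553 275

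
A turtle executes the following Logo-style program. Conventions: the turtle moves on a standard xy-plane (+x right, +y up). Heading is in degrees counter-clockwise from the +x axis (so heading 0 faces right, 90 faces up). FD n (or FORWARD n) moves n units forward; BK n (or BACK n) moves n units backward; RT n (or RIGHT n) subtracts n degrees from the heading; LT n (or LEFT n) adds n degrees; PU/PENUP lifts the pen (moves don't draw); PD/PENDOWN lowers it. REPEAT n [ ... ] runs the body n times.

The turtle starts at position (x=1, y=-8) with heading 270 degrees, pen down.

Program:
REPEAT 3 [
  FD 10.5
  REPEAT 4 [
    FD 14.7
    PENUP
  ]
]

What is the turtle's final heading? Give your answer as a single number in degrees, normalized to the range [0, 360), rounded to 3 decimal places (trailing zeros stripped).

Answer: 270

Derivation:
Executing turtle program step by step:
Start: pos=(1,-8), heading=270, pen down
REPEAT 3 [
  -- iteration 1/3 --
  FD 10.5: (1,-8) -> (1,-18.5) [heading=270, draw]
  REPEAT 4 [
    -- iteration 1/4 --
    FD 14.7: (1,-18.5) -> (1,-33.2) [heading=270, draw]
    PU: pen up
    -- iteration 2/4 --
    FD 14.7: (1,-33.2) -> (1,-47.9) [heading=270, move]
    PU: pen up
    -- iteration 3/4 --
    FD 14.7: (1,-47.9) -> (1,-62.6) [heading=270, move]
    PU: pen up
    -- iteration 4/4 --
    FD 14.7: (1,-62.6) -> (1,-77.3) [heading=270, move]
    PU: pen up
  ]
  -- iteration 2/3 --
  FD 10.5: (1,-77.3) -> (1,-87.8) [heading=270, move]
  REPEAT 4 [
    -- iteration 1/4 --
    FD 14.7: (1,-87.8) -> (1,-102.5) [heading=270, move]
    PU: pen up
    -- iteration 2/4 --
    FD 14.7: (1,-102.5) -> (1,-117.2) [heading=270, move]
    PU: pen up
    -- iteration 3/4 --
    FD 14.7: (1,-117.2) -> (1,-131.9) [heading=270, move]
    PU: pen up
    -- iteration 4/4 --
    FD 14.7: (1,-131.9) -> (1,-146.6) [heading=270, move]
    PU: pen up
  ]
  -- iteration 3/3 --
  FD 10.5: (1,-146.6) -> (1,-157.1) [heading=270, move]
  REPEAT 4 [
    -- iteration 1/4 --
    FD 14.7: (1,-157.1) -> (1,-171.8) [heading=270, move]
    PU: pen up
    -- iteration 2/4 --
    FD 14.7: (1,-171.8) -> (1,-186.5) [heading=270, move]
    PU: pen up
    -- iteration 3/4 --
    FD 14.7: (1,-186.5) -> (1,-201.2) [heading=270, move]
    PU: pen up
    -- iteration 4/4 --
    FD 14.7: (1,-201.2) -> (1,-215.9) [heading=270, move]
    PU: pen up
  ]
]
Final: pos=(1,-215.9), heading=270, 2 segment(s) drawn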